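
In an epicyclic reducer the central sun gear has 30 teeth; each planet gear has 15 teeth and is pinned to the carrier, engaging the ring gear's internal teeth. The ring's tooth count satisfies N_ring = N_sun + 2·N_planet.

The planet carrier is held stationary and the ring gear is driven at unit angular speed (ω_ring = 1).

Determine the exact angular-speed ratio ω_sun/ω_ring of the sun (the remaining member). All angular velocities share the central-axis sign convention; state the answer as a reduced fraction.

N_ring = 30 + 2·15 = 60
30(ω_s−ω_c) = −60(ω_r−ω_c),  ω_c=0, ω_r=1
ω_s = 0 − (60/30)(1−0) = -2
ω_s/ω_r = -2

-2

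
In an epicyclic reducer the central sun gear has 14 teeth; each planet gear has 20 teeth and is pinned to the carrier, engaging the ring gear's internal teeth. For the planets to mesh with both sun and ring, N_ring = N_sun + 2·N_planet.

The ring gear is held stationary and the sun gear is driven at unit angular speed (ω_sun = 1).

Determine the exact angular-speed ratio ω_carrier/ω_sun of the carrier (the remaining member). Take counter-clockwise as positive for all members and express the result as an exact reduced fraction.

7/34

N_ring = 14 + 2·20 = 54
14(ω_s−ω_c) = −54(ω_r−ω_c),  ω_r=0, ω_s=1
14(1−ω_c) = −54(0−ω_c)  ⇒  68ω_c = 14  ⇒  ω_c = 7/34
ω_c/ω_s = 7/34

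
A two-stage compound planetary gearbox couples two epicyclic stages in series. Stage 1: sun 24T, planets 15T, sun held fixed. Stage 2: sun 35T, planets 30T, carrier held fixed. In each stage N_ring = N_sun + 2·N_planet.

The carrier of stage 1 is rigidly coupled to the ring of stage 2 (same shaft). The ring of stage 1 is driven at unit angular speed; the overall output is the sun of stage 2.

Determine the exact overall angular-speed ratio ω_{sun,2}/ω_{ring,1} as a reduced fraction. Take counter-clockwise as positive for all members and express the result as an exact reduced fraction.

Stage 1: N_ring = 24 + 2·15 = 54
Stage 1: 24(ω_s−ω_c) = −54(ω_r−ω_c),  ω_s=0, ω_r=1
Stage 1: 24(0−ω_c) = −54(1−ω_c)  ⇒  78ω_c = 54  ⇒  ω_c = 9/13
  ⇒ ω_c¹/ω_r¹ = 9/13
Stage 2: N_ring = 35 + 2·30 = 95
Stage 2: 35(ω_s−ω_c) = −95(ω_r−ω_c),  ω_c=0, ω_r=1
Stage 2: ω_s = 0 − (95/35)(1−0) = -19/7
  ⇒ ω_s²/ω_r² = -19/7
Coupling ω_r² = ω_c¹ ⇒ overall = 9/13 × -19/7 = -171/91

-171/91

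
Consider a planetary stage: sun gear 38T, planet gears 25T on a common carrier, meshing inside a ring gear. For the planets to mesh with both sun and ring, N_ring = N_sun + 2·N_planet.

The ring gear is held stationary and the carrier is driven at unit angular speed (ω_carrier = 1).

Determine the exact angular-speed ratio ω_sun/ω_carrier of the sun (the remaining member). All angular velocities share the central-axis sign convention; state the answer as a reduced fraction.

N_ring = 38 + 2·25 = 88
38(ω_s−ω_c) = −88(ω_r−ω_c),  ω_r=0, ω_c=1
ω_s = 1 − (88/38)(0−1) = 63/19
ω_s/ω_c = 63/19

63/19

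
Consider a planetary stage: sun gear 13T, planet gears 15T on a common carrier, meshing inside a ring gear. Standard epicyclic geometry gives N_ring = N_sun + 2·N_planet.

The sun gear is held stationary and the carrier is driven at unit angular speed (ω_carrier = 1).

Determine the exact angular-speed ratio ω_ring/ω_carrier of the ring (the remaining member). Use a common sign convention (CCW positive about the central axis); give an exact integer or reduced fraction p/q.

N_ring = 13 + 2·15 = 43
13(ω_s−ω_c) = −43(ω_r−ω_c),  ω_s=0, ω_c=1
ω_r = 1 − (13/43)(0−1) = 56/43
ω_r/ω_c = 56/43

56/43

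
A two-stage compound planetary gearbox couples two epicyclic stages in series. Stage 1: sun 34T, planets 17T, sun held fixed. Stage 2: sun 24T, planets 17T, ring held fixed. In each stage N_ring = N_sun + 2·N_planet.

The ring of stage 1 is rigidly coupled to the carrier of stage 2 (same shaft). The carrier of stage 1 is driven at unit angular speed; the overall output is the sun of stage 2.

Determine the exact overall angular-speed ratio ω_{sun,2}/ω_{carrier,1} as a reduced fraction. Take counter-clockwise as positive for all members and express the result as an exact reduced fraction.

41/8

Stage 1: N_ring = 34 + 2·17 = 68
Stage 1: 34(ω_s−ω_c) = −68(ω_r−ω_c),  ω_s=0, ω_c=1
Stage 1: ω_r = 1 − (34/68)(0−1) = 3/2
  ⇒ ω_r¹/ω_c¹ = 3/2
Stage 2: N_ring = 24 + 2·17 = 58
Stage 2: 24(ω_s−ω_c) = −58(ω_r−ω_c),  ω_r=0, ω_c=1
Stage 2: ω_s = 1 − (58/24)(0−1) = 41/12
  ⇒ ω_s²/ω_c² = 41/12
Coupling ω_c² = ω_r¹ ⇒ overall = 3/2 × 41/12 = 41/8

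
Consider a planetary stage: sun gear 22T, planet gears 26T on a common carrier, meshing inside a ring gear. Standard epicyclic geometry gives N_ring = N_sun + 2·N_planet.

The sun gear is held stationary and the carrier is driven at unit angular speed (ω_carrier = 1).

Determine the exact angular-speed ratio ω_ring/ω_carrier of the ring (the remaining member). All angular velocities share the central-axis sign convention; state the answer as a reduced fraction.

N_ring = 22 + 2·26 = 74
22(ω_s−ω_c) = −74(ω_r−ω_c),  ω_s=0, ω_c=1
ω_r = 1 − (22/74)(0−1) = 48/37
ω_r/ω_c = 48/37

48/37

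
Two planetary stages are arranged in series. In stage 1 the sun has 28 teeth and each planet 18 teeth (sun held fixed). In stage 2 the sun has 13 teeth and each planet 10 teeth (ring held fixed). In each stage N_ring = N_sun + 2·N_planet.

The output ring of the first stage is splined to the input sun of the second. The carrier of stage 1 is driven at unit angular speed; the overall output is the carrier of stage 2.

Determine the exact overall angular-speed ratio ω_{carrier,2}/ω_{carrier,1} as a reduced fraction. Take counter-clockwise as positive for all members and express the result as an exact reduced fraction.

Stage 1: N_ring = 28 + 2·18 = 64
Stage 1: 28(ω_s−ω_c) = −64(ω_r−ω_c),  ω_s=0, ω_c=1
Stage 1: ω_r = 1 − (28/64)(0−1) = 23/16
  ⇒ ω_r¹/ω_c¹ = 23/16
Stage 2: N_ring = 13 + 2·10 = 33
Stage 2: 13(ω_s−ω_c) = −33(ω_r−ω_c),  ω_r=0, ω_s=1
Stage 2: 13(1−ω_c) = −33(0−ω_c)  ⇒  46ω_c = 13  ⇒  ω_c = 13/46
  ⇒ ω_c²/ω_s² = 13/46
Coupling ω_s² = ω_r¹ ⇒ overall = 23/16 × 13/46 = 13/32

13/32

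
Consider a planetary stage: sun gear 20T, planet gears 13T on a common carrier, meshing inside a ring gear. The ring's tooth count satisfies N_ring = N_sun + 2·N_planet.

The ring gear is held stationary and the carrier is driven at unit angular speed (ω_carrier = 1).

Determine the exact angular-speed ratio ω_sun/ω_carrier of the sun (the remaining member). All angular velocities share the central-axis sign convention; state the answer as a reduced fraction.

33/10

N_ring = 20 + 2·13 = 46
20(ω_s−ω_c) = −46(ω_r−ω_c),  ω_r=0, ω_c=1
ω_s = 1 − (46/20)(0−1) = 33/10
ω_s/ω_c = 33/10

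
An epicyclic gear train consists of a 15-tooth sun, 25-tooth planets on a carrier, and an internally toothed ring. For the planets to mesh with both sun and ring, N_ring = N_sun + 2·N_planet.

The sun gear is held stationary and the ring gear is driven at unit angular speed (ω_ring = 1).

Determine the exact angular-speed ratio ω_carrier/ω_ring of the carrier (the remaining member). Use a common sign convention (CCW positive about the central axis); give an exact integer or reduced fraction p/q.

N_ring = 15 + 2·25 = 65
15(ω_s−ω_c) = −65(ω_r−ω_c),  ω_s=0, ω_r=1
15(0−ω_c) = −65(1−ω_c)  ⇒  80ω_c = 65  ⇒  ω_c = 13/16
ω_c/ω_r = 13/16

13/16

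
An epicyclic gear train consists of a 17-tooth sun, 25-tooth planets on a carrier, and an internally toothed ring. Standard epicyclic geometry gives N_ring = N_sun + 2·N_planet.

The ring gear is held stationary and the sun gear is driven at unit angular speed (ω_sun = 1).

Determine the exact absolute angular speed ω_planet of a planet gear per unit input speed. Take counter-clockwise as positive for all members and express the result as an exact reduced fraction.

-17/50

N_ring = 17 + 2·25 = 67
17(ω_s−ω_c) = −67(ω_r−ω_c),  ω_r=0, ω_s=1
17(1−ω_c) = −67(0−ω_c)  ⇒  84ω_c = 17  ⇒  ω_c = 17/84
sun–planet: 17·(1−17/84) = −25·(ω_p−ω_c)  ⇒  ω_p−ω_c = −(17/25)·(67/84) = -1139/2100
ω_p = 17/84 − 1139/2100 = -17/50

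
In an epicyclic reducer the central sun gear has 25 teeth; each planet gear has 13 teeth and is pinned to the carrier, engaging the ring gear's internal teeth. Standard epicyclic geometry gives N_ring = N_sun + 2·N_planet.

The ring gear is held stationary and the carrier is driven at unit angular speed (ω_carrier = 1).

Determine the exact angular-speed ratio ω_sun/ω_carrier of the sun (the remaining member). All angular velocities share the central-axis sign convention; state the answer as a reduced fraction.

76/25

N_ring = 25 + 2·13 = 51
25(ω_s−ω_c) = −51(ω_r−ω_c),  ω_r=0, ω_c=1
ω_s = 1 − (51/25)(0−1) = 76/25
ω_s/ω_c = 76/25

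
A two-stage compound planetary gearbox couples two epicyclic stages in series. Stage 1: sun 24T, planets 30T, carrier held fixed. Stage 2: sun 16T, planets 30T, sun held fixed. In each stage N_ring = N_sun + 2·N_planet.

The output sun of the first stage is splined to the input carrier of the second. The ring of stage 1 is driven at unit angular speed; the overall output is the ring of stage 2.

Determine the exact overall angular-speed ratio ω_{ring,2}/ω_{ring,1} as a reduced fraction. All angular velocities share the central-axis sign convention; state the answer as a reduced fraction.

-161/38

Stage 1: N_ring = 24 + 2·30 = 84
Stage 1: 24(ω_s−ω_c) = −84(ω_r−ω_c),  ω_c=0, ω_r=1
Stage 1: ω_s = 0 − (84/24)(1−0) = -7/2
  ⇒ ω_s¹/ω_r¹ = -7/2
Stage 2: N_ring = 16 + 2·30 = 76
Stage 2: 16(ω_s−ω_c) = −76(ω_r−ω_c),  ω_s=0, ω_c=1
Stage 2: ω_r = 1 − (16/76)(0−1) = 23/19
  ⇒ ω_r²/ω_c² = 23/19
Coupling ω_c² = ω_s¹ ⇒ overall = -7/2 × 23/19 = -161/38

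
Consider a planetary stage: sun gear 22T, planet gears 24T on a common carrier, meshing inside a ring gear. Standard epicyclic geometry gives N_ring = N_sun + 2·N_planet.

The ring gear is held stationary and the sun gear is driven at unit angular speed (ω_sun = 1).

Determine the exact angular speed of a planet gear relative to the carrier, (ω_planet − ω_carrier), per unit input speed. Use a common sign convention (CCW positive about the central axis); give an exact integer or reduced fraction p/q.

N_ring = 22 + 2·24 = 70
22(ω_s−ω_c) = −70(ω_r−ω_c),  ω_r=0, ω_s=1
22(1−ω_c) = −70(0−ω_c)  ⇒  92ω_c = 22  ⇒  ω_c = 11/46
sun–planet: 22·(1−11/46) = −24·(ω_p−ω_c)  ⇒  ω_p−ω_c = −(22/24)·(35/46) = -385/552

-385/552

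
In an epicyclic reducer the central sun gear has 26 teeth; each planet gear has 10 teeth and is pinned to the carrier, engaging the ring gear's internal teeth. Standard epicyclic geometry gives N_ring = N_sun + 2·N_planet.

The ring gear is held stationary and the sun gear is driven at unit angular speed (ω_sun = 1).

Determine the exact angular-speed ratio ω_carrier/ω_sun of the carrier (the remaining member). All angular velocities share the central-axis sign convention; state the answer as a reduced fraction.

N_ring = 26 + 2·10 = 46
26(ω_s−ω_c) = −46(ω_r−ω_c),  ω_r=0, ω_s=1
26(1−ω_c) = −46(0−ω_c)  ⇒  72ω_c = 26  ⇒  ω_c = 13/36
ω_c/ω_s = 13/36

13/36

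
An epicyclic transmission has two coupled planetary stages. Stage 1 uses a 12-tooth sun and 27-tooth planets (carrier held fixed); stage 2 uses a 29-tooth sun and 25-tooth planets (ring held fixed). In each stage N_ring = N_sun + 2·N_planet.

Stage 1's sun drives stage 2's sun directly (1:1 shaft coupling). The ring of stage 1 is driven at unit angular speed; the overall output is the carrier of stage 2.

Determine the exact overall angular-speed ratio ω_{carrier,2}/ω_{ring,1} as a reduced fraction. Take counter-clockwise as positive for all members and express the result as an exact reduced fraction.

-319/216

Stage 1: N_ring = 12 + 2·27 = 66
Stage 1: 12(ω_s−ω_c) = −66(ω_r−ω_c),  ω_c=0, ω_r=1
Stage 1: ω_s = 0 − (66/12)(1−0) = -11/2
  ⇒ ω_s¹/ω_r¹ = -11/2
Stage 2: N_ring = 29 + 2·25 = 79
Stage 2: 29(ω_s−ω_c) = −79(ω_r−ω_c),  ω_r=0, ω_s=1
Stage 2: 29(1−ω_c) = −79(0−ω_c)  ⇒  108ω_c = 29  ⇒  ω_c = 29/108
  ⇒ ω_c²/ω_s² = 29/108
Coupling ω_s² = ω_s¹ ⇒ overall = -11/2 × 29/108 = -319/216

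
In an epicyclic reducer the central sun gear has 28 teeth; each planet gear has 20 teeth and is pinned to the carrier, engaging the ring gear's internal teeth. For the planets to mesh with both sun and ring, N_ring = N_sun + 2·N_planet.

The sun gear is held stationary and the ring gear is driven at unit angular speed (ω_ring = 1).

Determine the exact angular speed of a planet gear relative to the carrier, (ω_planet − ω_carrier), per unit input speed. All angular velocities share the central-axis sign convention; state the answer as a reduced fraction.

N_ring = 28 + 2·20 = 68
28(ω_s−ω_c) = −68(ω_r−ω_c),  ω_s=0, ω_r=1
28(0−ω_c) = −68(1−ω_c)  ⇒  96ω_c = 68  ⇒  ω_c = 17/24
sun–planet: 28·(0−17/24) = −20·(ω_p−ω_c)  ⇒  ω_p−ω_c = −(28/20)·(-17/24) = 119/120

119/120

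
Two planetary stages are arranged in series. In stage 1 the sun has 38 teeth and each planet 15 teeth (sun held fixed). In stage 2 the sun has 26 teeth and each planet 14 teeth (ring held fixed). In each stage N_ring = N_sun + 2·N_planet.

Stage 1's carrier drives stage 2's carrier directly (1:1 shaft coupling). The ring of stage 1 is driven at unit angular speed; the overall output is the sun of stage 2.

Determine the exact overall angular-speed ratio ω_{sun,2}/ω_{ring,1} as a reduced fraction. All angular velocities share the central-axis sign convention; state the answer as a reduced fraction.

1360/689

Stage 1: N_ring = 38 + 2·15 = 68
Stage 1: 38(ω_s−ω_c) = −68(ω_r−ω_c),  ω_s=0, ω_r=1
Stage 1: 38(0−ω_c) = −68(1−ω_c)  ⇒  106ω_c = 68  ⇒  ω_c = 34/53
  ⇒ ω_c¹/ω_r¹ = 34/53
Stage 2: N_ring = 26 + 2·14 = 54
Stage 2: 26(ω_s−ω_c) = −54(ω_r−ω_c),  ω_r=0, ω_c=1
Stage 2: ω_s = 1 − (54/26)(0−1) = 40/13
  ⇒ ω_s²/ω_c² = 40/13
Coupling ω_c² = ω_c¹ ⇒ overall = 34/53 × 40/13 = 1360/689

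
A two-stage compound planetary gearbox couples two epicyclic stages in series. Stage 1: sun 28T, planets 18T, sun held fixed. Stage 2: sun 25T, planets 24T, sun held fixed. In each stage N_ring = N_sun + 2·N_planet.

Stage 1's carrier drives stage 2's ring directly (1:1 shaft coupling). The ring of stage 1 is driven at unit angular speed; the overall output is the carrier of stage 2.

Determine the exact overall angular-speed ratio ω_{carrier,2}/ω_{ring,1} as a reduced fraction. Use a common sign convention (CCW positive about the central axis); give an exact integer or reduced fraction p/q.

Stage 1: N_ring = 28 + 2·18 = 64
Stage 1: 28(ω_s−ω_c) = −64(ω_r−ω_c),  ω_s=0, ω_r=1
Stage 1: 28(0−ω_c) = −64(1−ω_c)  ⇒  92ω_c = 64  ⇒  ω_c = 16/23
  ⇒ ω_c¹/ω_r¹ = 16/23
Stage 2: N_ring = 25 + 2·24 = 73
Stage 2: 25(ω_s−ω_c) = −73(ω_r−ω_c),  ω_s=0, ω_r=1
Stage 2: 25(0−ω_c) = −73(1−ω_c)  ⇒  98ω_c = 73  ⇒  ω_c = 73/98
  ⇒ ω_c²/ω_r² = 73/98
Coupling ω_r² = ω_c¹ ⇒ overall = 16/23 × 73/98 = 584/1127

584/1127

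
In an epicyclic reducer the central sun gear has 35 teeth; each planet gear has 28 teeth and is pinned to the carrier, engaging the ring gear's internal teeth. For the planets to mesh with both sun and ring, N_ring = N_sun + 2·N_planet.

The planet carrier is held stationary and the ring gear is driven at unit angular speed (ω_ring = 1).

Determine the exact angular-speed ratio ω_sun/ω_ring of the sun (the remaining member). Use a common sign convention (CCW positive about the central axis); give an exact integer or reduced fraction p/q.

N_ring = 35 + 2·28 = 91
35(ω_s−ω_c) = −91(ω_r−ω_c),  ω_c=0, ω_r=1
ω_s = 0 − (91/35)(1−0) = -13/5
ω_s/ω_r = -13/5

-13/5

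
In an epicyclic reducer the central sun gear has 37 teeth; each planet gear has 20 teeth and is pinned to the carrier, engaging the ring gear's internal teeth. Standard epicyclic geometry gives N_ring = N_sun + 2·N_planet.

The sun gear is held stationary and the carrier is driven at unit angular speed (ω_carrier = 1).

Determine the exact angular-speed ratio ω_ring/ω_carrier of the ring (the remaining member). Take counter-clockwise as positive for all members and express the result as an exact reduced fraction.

114/77

N_ring = 37 + 2·20 = 77
37(ω_s−ω_c) = −77(ω_r−ω_c),  ω_s=0, ω_c=1
ω_r = 1 − (37/77)(0−1) = 114/77
ω_r/ω_c = 114/77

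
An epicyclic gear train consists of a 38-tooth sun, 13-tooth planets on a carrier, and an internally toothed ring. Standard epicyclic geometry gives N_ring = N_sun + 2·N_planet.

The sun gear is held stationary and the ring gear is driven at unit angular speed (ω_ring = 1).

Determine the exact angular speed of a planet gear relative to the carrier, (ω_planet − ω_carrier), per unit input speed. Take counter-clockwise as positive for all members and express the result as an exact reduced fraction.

1216/663

N_ring = 38 + 2·13 = 64
38(ω_s−ω_c) = −64(ω_r−ω_c),  ω_s=0, ω_r=1
38(0−ω_c) = −64(1−ω_c)  ⇒  102ω_c = 64  ⇒  ω_c = 32/51
sun–planet: 38·(0−32/51) = −13·(ω_p−ω_c)  ⇒  ω_p−ω_c = −(38/13)·(-32/51) = 1216/663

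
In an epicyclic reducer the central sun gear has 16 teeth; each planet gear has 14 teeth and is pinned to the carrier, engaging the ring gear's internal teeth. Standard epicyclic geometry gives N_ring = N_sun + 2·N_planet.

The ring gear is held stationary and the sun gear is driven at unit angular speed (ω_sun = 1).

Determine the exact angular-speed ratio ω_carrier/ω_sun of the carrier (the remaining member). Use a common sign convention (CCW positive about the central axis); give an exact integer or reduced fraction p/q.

N_ring = 16 + 2·14 = 44
16(ω_s−ω_c) = −44(ω_r−ω_c),  ω_r=0, ω_s=1
16(1−ω_c) = −44(0−ω_c)  ⇒  60ω_c = 16  ⇒  ω_c = 4/15
ω_c/ω_s = 4/15

4/15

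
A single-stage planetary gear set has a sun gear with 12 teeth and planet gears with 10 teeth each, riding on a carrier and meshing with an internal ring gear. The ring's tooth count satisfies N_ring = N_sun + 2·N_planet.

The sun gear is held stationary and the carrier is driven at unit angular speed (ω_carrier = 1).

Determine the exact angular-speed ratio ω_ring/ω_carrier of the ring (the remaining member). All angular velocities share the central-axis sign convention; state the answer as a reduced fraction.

N_ring = 12 + 2·10 = 32
12(ω_s−ω_c) = −32(ω_r−ω_c),  ω_s=0, ω_c=1
ω_r = 1 − (12/32)(0−1) = 11/8
ω_r/ω_c = 11/8

11/8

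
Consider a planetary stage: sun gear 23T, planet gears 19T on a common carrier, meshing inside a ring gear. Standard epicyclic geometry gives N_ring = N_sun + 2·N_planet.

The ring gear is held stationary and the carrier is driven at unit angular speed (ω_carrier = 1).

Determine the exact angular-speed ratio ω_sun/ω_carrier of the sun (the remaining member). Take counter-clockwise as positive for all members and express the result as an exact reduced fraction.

84/23

N_ring = 23 + 2·19 = 61
23(ω_s−ω_c) = −61(ω_r−ω_c),  ω_r=0, ω_c=1
ω_s = 1 − (61/23)(0−1) = 84/23
ω_s/ω_c = 84/23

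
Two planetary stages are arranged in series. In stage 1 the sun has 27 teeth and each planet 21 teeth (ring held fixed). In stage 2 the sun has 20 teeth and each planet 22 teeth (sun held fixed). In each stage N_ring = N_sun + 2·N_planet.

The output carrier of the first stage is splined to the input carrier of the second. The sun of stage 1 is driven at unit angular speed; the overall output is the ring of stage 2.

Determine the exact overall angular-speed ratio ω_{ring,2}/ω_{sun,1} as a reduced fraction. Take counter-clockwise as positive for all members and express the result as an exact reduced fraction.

189/512

Stage 1: N_ring = 27 + 2·21 = 69
Stage 1: 27(ω_s−ω_c) = −69(ω_r−ω_c),  ω_r=0, ω_s=1
Stage 1: 27(1−ω_c) = −69(0−ω_c)  ⇒  96ω_c = 27  ⇒  ω_c = 9/32
  ⇒ ω_c¹/ω_s¹ = 9/32
Stage 2: N_ring = 20 + 2·22 = 64
Stage 2: 20(ω_s−ω_c) = −64(ω_r−ω_c),  ω_s=0, ω_c=1
Stage 2: ω_r = 1 − (20/64)(0−1) = 21/16
  ⇒ ω_r²/ω_c² = 21/16
Coupling ω_c² = ω_c¹ ⇒ overall = 9/32 × 21/16 = 189/512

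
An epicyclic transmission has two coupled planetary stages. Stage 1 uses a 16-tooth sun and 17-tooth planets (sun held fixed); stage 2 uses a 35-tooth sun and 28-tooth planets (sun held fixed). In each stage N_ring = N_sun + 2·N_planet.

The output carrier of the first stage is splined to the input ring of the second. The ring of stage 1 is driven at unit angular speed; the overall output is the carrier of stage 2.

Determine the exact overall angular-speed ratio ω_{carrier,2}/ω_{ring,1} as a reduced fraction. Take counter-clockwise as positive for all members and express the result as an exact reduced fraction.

Stage 1: N_ring = 16 + 2·17 = 50
Stage 1: 16(ω_s−ω_c) = −50(ω_r−ω_c),  ω_s=0, ω_r=1
Stage 1: 16(0−ω_c) = −50(1−ω_c)  ⇒  66ω_c = 50  ⇒  ω_c = 25/33
  ⇒ ω_c¹/ω_r¹ = 25/33
Stage 2: N_ring = 35 + 2·28 = 91
Stage 2: 35(ω_s−ω_c) = −91(ω_r−ω_c),  ω_s=0, ω_r=1
Stage 2: 35(0−ω_c) = −91(1−ω_c)  ⇒  126ω_c = 91  ⇒  ω_c = 13/18
  ⇒ ω_c²/ω_r² = 13/18
Coupling ω_r² = ω_c¹ ⇒ overall = 25/33 × 13/18 = 325/594

325/594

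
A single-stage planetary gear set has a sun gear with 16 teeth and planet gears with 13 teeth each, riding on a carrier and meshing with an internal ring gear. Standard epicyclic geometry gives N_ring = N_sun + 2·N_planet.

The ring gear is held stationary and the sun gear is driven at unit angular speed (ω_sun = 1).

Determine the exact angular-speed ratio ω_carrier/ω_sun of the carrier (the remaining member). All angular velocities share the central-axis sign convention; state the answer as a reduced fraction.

N_ring = 16 + 2·13 = 42
16(ω_s−ω_c) = −42(ω_r−ω_c),  ω_r=0, ω_s=1
16(1−ω_c) = −42(0−ω_c)  ⇒  58ω_c = 16  ⇒  ω_c = 8/29
ω_c/ω_s = 8/29

8/29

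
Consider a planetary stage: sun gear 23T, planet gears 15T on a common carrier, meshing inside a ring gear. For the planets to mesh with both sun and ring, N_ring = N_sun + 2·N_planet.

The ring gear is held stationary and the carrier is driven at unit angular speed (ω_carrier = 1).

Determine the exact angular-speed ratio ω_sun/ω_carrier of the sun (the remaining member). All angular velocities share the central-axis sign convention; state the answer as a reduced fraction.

N_ring = 23 + 2·15 = 53
23(ω_s−ω_c) = −53(ω_r−ω_c),  ω_r=0, ω_c=1
ω_s = 1 − (53/23)(0−1) = 76/23
ω_s/ω_c = 76/23

76/23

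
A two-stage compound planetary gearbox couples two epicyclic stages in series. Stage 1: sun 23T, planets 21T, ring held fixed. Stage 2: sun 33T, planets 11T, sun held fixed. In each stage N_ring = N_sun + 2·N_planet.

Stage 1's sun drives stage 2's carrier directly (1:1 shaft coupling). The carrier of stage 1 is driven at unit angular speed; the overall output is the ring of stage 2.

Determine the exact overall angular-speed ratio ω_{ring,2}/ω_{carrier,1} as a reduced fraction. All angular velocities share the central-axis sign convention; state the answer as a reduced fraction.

Stage 1: N_ring = 23 + 2·21 = 65
Stage 1: 23(ω_s−ω_c) = −65(ω_r−ω_c),  ω_r=0, ω_c=1
Stage 1: ω_s = 1 − (65/23)(0−1) = 88/23
  ⇒ ω_s¹/ω_c¹ = 88/23
Stage 2: N_ring = 33 + 2·11 = 55
Stage 2: 33(ω_s−ω_c) = −55(ω_r−ω_c),  ω_s=0, ω_c=1
Stage 2: ω_r = 1 − (33/55)(0−1) = 8/5
  ⇒ ω_r²/ω_c² = 8/5
Coupling ω_c² = ω_s¹ ⇒ overall = 88/23 × 8/5 = 704/115

704/115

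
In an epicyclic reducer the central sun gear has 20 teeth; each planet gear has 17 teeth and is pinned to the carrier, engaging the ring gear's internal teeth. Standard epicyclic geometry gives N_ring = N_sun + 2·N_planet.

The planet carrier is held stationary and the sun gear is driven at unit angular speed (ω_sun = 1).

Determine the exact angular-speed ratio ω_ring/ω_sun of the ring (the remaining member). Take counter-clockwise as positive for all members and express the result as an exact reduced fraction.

N_ring = 20 + 2·17 = 54
20(ω_s−ω_c) = −54(ω_r−ω_c),  ω_c=0, ω_s=1
ω_r = 0 − (20/54)(1−0) = -10/27
ω_r/ω_s = -10/27

-10/27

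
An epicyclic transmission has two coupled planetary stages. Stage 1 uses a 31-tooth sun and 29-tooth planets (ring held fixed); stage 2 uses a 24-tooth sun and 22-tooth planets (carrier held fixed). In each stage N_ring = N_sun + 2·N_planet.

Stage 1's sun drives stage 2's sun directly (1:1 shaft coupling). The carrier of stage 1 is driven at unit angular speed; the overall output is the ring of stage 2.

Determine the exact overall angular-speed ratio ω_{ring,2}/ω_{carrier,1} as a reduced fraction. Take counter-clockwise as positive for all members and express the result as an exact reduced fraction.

Stage 1: N_ring = 31 + 2·29 = 89
Stage 1: 31(ω_s−ω_c) = −89(ω_r−ω_c),  ω_r=0, ω_c=1
Stage 1: ω_s = 1 − (89/31)(0−1) = 120/31
  ⇒ ω_s¹/ω_c¹ = 120/31
Stage 2: N_ring = 24 + 2·22 = 68
Stage 2: 24(ω_s−ω_c) = −68(ω_r−ω_c),  ω_c=0, ω_s=1
Stage 2: ω_r = 0 − (24/68)(1−0) = -6/17
  ⇒ ω_r²/ω_s² = -6/17
Coupling ω_s² = ω_s¹ ⇒ overall = 120/31 × -6/17 = -720/527

-720/527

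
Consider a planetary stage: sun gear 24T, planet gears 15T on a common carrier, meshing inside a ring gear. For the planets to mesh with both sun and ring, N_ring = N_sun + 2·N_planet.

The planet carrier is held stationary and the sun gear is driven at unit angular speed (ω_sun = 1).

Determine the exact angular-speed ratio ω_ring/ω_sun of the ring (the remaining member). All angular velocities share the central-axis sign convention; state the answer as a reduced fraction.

-4/9

N_ring = 24 + 2·15 = 54
24(ω_s−ω_c) = −54(ω_r−ω_c),  ω_c=0, ω_s=1
ω_r = 0 − (24/54)(1−0) = -4/9
ω_r/ω_s = -4/9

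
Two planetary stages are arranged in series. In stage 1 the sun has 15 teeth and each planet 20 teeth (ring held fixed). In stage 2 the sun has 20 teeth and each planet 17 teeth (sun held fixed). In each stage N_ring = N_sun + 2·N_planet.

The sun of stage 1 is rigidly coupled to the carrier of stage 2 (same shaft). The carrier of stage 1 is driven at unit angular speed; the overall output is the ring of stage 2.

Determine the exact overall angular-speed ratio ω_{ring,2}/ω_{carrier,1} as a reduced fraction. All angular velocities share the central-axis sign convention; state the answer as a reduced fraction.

Stage 1: N_ring = 15 + 2·20 = 55
Stage 1: 15(ω_s−ω_c) = −55(ω_r−ω_c),  ω_r=0, ω_c=1
Stage 1: ω_s = 1 − (55/15)(0−1) = 14/3
  ⇒ ω_s¹/ω_c¹ = 14/3
Stage 2: N_ring = 20 + 2·17 = 54
Stage 2: 20(ω_s−ω_c) = −54(ω_r−ω_c),  ω_s=0, ω_c=1
Stage 2: ω_r = 1 − (20/54)(0−1) = 37/27
  ⇒ ω_r²/ω_c² = 37/27
Coupling ω_c² = ω_s¹ ⇒ overall = 14/3 × 37/27 = 518/81

518/81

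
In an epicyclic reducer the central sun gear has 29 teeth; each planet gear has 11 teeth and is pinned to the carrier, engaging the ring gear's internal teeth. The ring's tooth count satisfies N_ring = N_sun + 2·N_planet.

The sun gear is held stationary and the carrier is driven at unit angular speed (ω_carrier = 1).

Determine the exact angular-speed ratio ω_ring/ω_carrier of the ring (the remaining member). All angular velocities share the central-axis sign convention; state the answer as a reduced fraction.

80/51

N_ring = 29 + 2·11 = 51
29(ω_s−ω_c) = −51(ω_r−ω_c),  ω_s=0, ω_c=1
ω_r = 1 − (29/51)(0−1) = 80/51
ω_r/ω_c = 80/51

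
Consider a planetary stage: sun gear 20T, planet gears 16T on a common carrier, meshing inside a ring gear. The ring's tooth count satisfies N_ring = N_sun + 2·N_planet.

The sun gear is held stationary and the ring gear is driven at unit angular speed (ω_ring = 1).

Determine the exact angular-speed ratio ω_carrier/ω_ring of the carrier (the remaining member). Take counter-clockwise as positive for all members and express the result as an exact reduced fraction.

13/18

N_ring = 20 + 2·16 = 52
20(ω_s−ω_c) = −52(ω_r−ω_c),  ω_s=0, ω_r=1
20(0−ω_c) = −52(1−ω_c)  ⇒  72ω_c = 52  ⇒  ω_c = 13/18
ω_c/ω_r = 13/18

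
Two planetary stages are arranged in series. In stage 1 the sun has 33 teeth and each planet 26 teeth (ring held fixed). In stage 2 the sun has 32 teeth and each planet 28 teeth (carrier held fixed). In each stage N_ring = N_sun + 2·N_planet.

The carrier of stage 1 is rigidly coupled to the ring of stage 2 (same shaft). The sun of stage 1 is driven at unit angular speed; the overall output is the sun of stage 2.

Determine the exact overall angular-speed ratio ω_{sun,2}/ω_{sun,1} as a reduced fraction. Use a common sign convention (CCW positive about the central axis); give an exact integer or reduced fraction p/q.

-363/472

Stage 1: N_ring = 33 + 2·26 = 85
Stage 1: 33(ω_s−ω_c) = −85(ω_r−ω_c),  ω_r=0, ω_s=1
Stage 1: 33(1−ω_c) = −85(0−ω_c)  ⇒  118ω_c = 33  ⇒  ω_c = 33/118
  ⇒ ω_c¹/ω_s¹ = 33/118
Stage 2: N_ring = 32 + 2·28 = 88
Stage 2: 32(ω_s−ω_c) = −88(ω_r−ω_c),  ω_c=0, ω_r=1
Stage 2: ω_s = 0 − (88/32)(1−0) = -11/4
  ⇒ ω_s²/ω_r² = -11/4
Coupling ω_r² = ω_c¹ ⇒ overall = 33/118 × -11/4 = -363/472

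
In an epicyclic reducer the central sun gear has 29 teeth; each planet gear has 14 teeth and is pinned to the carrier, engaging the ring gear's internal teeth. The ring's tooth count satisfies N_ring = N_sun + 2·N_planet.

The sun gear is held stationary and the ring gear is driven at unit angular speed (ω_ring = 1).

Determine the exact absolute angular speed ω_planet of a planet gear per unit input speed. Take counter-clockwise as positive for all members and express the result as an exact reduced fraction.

N_ring = 29 + 2·14 = 57
29(ω_s−ω_c) = −57(ω_r−ω_c),  ω_s=0, ω_r=1
29(0−ω_c) = −57(1−ω_c)  ⇒  86ω_c = 57  ⇒  ω_c = 57/86
sun–planet: 29·(0−57/86) = −14·(ω_p−ω_c)  ⇒  ω_p−ω_c = −(29/14)·(-57/86) = 1653/1204
ω_p = 57/86 + 1653/1204 = 57/28

57/28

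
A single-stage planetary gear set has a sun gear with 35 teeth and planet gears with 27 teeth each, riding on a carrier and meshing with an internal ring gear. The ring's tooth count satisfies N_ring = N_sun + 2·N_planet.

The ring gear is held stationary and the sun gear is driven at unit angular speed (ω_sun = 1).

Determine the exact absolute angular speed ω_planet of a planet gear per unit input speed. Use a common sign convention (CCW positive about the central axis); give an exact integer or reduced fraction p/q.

-35/54

N_ring = 35 + 2·27 = 89
35(ω_s−ω_c) = −89(ω_r−ω_c),  ω_r=0, ω_s=1
35(1−ω_c) = −89(0−ω_c)  ⇒  124ω_c = 35  ⇒  ω_c = 35/124
sun–planet: 35·(1−35/124) = −27·(ω_p−ω_c)  ⇒  ω_p−ω_c = −(35/27)·(89/124) = -3115/3348
ω_p = 35/124 − 3115/3348 = -35/54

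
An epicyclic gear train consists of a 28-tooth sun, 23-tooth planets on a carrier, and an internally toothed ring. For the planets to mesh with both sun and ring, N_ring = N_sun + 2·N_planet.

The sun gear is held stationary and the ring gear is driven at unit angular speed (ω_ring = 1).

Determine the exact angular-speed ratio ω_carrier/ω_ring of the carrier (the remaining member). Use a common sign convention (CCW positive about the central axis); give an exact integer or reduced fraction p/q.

37/51

N_ring = 28 + 2·23 = 74
28(ω_s−ω_c) = −74(ω_r−ω_c),  ω_s=0, ω_r=1
28(0−ω_c) = −74(1−ω_c)  ⇒  102ω_c = 74  ⇒  ω_c = 37/51
ω_c/ω_r = 37/51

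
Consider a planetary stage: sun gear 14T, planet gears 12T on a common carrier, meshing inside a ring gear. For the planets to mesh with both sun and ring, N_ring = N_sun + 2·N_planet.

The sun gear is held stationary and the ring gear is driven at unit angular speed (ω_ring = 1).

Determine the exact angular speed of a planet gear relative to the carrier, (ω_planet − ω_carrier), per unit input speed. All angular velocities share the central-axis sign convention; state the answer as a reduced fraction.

133/156

N_ring = 14 + 2·12 = 38
14(ω_s−ω_c) = −38(ω_r−ω_c),  ω_s=0, ω_r=1
14(0−ω_c) = −38(1−ω_c)  ⇒  52ω_c = 38  ⇒  ω_c = 19/26
sun–planet: 14·(0−19/26) = −12·(ω_p−ω_c)  ⇒  ω_p−ω_c = −(14/12)·(-19/26) = 133/156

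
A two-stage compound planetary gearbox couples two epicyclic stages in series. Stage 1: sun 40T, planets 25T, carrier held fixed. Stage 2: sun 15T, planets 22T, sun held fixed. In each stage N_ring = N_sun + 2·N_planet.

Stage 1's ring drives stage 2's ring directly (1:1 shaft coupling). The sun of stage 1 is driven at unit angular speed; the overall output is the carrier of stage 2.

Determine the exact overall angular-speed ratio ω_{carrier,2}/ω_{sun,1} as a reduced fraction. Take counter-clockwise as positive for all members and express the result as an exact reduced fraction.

Stage 1: N_ring = 40 + 2·25 = 90
Stage 1: 40(ω_s−ω_c) = −90(ω_r−ω_c),  ω_c=0, ω_s=1
Stage 1: ω_r = 0 − (40/90)(1−0) = -4/9
  ⇒ ω_r¹/ω_s¹ = -4/9
Stage 2: N_ring = 15 + 2·22 = 59
Stage 2: 15(ω_s−ω_c) = −59(ω_r−ω_c),  ω_s=0, ω_r=1
Stage 2: 15(0−ω_c) = −59(1−ω_c)  ⇒  74ω_c = 59  ⇒  ω_c = 59/74
  ⇒ ω_c²/ω_r² = 59/74
Coupling ω_r² = ω_r¹ ⇒ overall = -4/9 × 59/74 = -118/333

-118/333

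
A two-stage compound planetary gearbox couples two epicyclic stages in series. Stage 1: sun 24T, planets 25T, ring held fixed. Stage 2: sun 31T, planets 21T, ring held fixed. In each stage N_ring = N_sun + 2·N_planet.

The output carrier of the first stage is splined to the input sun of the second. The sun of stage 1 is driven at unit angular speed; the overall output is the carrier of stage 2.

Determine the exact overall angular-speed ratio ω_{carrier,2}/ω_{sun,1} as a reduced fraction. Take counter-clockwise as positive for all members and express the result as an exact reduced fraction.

Stage 1: N_ring = 24 + 2·25 = 74
Stage 1: 24(ω_s−ω_c) = −74(ω_r−ω_c),  ω_r=0, ω_s=1
Stage 1: 24(1−ω_c) = −74(0−ω_c)  ⇒  98ω_c = 24  ⇒  ω_c = 12/49
  ⇒ ω_c¹/ω_s¹ = 12/49
Stage 2: N_ring = 31 + 2·21 = 73
Stage 2: 31(ω_s−ω_c) = −73(ω_r−ω_c),  ω_r=0, ω_s=1
Stage 2: 31(1−ω_c) = −73(0−ω_c)  ⇒  104ω_c = 31  ⇒  ω_c = 31/104
  ⇒ ω_c²/ω_s² = 31/104
Coupling ω_s² = ω_c¹ ⇒ overall = 12/49 × 31/104 = 93/1274

93/1274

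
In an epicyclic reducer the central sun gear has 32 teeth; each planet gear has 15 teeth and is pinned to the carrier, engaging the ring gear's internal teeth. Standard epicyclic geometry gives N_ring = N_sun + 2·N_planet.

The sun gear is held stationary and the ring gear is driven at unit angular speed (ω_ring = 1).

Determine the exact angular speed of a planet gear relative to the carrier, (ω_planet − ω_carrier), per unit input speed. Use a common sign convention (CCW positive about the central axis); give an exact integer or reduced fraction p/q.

N_ring = 32 + 2·15 = 62
32(ω_s−ω_c) = −62(ω_r−ω_c),  ω_s=0, ω_r=1
32(0−ω_c) = −62(1−ω_c)  ⇒  94ω_c = 62  ⇒  ω_c = 31/47
sun–planet: 32·(0−31/47) = −15·(ω_p−ω_c)  ⇒  ω_p−ω_c = −(32/15)·(-31/47) = 992/705

992/705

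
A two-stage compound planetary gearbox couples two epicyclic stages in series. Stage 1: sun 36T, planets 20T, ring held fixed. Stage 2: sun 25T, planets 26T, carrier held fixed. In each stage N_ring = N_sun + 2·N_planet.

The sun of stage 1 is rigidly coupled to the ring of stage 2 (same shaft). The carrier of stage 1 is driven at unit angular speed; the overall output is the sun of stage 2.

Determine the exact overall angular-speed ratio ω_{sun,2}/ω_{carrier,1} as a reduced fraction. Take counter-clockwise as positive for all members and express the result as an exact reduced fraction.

Stage 1: N_ring = 36 + 2·20 = 76
Stage 1: 36(ω_s−ω_c) = −76(ω_r−ω_c),  ω_r=0, ω_c=1
Stage 1: ω_s = 1 − (76/36)(0−1) = 28/9
  ⇒ ω_s¹/ω_c¹ = 28/9
Stage 2: N_ring = 25 + 2·26 = 77
Stage 2: 25(ω_s−ω_c) = −77(ω_r−ω_c),  ω_c=0, ω_r=1
Stage 2: ω_s = 0 − (77/25)(1−0) = -77/25
  ⇒ ω_s²/ω_r² = -77/25
Coupling ω_r² = ω_s¹ ⇒ overall = 28/9 × -77/25 = -2156/225

-2156/225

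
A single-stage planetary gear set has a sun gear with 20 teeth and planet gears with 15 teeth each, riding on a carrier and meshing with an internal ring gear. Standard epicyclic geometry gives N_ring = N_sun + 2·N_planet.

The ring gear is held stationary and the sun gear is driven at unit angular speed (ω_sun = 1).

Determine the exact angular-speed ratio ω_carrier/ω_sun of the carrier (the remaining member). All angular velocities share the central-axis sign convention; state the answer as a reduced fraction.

2/7

N_ring = 20 + 2·15 = 50
20(ω_s−ω_c) = −50(ω_r−ω_c),  ω_r=0, ω_s=1
20(1−ω_c) = −50(0−ω_c)  ⇒  70ω_c = 20  ⇒  ω_c = 2/7
ω_c/ω_s = 2/7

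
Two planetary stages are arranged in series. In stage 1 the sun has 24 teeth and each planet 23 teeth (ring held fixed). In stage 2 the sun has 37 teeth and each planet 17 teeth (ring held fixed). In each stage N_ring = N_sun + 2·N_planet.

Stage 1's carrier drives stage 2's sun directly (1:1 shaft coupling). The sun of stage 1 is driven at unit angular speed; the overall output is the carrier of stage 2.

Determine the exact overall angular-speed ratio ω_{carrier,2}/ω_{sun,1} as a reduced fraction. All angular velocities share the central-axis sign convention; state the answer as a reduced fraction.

Stage 1: N_ring = 24 + 2·23 = 70
Stage 1: 24(ω_s−ω_c) = −70(ω_r−ω_c),  ω_r=0, ω_s=1
Stage 1: 24(1−ω_c) = −70(0−ω_c)  ⇒  94ω_c = 24  ⇒  ω_c = 12/47
  ⇒ ω_c¹/ω_s¹ = 12/47
Stage 2: N_ring = 37 + 2·17 = 71
Stage 2: 37(ω_s−ω_c) = −71(ω_r−ω_c),  ω_r=0, ω_s=1
Stage 2: 37(1−ω_c) = −71(0−ω_c)  ⇒  108ω_c = 37  ⇒  ω_c = 37/108
  ⇒ ω_c²/ω_s² = 37/108
Coupling ω_s² = ω_c¹ ⇒ overall = 12/47 × 37/108 = 37/423

37/423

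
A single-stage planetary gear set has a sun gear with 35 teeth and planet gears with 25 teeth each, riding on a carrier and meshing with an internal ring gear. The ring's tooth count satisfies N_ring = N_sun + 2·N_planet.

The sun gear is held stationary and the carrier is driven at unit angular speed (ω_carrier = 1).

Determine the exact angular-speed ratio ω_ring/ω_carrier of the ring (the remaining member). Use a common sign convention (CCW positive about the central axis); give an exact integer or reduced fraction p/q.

N_ring = 35 + 2·25 = 85
35(ω_s−ω_c) = −85(ω_r−ω_c),  ω_s=0, ω_c=1
ω_r = 1 − (35/85)(0−1) = 24/17
ω_r/ω_c = 24/17

24/17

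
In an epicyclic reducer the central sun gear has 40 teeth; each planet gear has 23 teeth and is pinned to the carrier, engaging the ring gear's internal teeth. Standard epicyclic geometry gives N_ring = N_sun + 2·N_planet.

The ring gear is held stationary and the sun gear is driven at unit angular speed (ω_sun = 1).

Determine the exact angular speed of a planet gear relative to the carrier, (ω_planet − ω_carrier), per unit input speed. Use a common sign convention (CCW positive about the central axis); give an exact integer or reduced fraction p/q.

-1720/1449

N_ring = 40 + 2·23 = 86
40(ω_s−ω_c) = −86(ω_r−ω_c),  ω_r=0, ω_s=1
40(1−ω_c) = −86(0−ω_c)  ⇒  126ω_c = 40  ⇒  ω_c = 20/63
sun–planet: 40·(1−20/63) = −23·(ω_p−ω_c)  ⇒  ω_p−ω_c = −(40/23)·(43/63) = -1720/1449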